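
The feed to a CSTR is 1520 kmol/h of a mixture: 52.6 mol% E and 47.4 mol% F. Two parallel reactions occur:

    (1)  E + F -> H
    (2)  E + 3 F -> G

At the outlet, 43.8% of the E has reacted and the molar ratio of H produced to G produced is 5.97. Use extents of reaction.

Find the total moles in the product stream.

Conversion of E: E consumed = 0.438 × 799.5 = 350.2 kmol/h = 1ξ₁ + 1ξ₂.
Selectivity: 1ξ₁ / (1ξ₂) = 5.97 → ξ₁ = 5.97 ξ₂.
Substitute: (1·5.97 + 1) ξ₂ = 350.2 → ξ₂ = 50.24 kmol/h, ξ₁ = 299.9 kmol/h.
Outlet amounts (n = n₀ + Σ ν·ξ):
  E: 799.5 − 1(299.9) − 1(50.24) = 449.3
  F: 720.5 − 1(299.9) − 3(50.24) = 269.8
  H: 0 + 1(299.9) = 299.9
  G: 0 + 1(50.24) = 50.24
Total out = 449.3 + 269.8 + 299.9 + 50.24 = 1069 kmol/h.

1070 kmol/h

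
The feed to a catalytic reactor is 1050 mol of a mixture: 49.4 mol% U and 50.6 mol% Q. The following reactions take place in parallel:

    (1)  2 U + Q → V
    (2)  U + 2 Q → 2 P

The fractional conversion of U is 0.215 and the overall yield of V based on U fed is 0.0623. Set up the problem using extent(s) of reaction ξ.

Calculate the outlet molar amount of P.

Yield of V: 1ξ₁ / 518.7 = 0.0623 → ξ₁ = 32.32 mol.
Conversion of U: 2ξ₁ + 1ξ₂ = 0.215 × 518.7 = 111.5 → ξ₂ = 46.89 mol.
Outlet amounts (n = n₀ + Σ ν·ξ):
  U: 518.7 − 2(32.32) − 1(46.89) = 407.2
  Q: 531.3 − 1(32.32) − 2(46.89) = 405.2
  V: 0 + 1(32.32) = 32.32
  P: 0 + 2(46.89) = 93.78

93.8 mol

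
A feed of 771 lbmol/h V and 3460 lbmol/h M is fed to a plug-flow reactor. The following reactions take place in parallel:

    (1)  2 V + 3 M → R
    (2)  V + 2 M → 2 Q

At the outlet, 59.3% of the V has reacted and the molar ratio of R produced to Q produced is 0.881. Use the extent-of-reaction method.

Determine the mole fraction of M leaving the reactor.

Conversion of V: V consumed = 0.593 × 771 = 457.2 lbmol/h = 2ξ₁ + 1ξ₂.
Selectivity: 1ξ₁ / (2ξ₂) = 0.881 → ξ₁ = 1.762 ξ₂.
Substitute: (2·1.762 + 1) ξ₂ = 457.2 → ξ₂ = 101.1 lbmol/h, ξ₁ = 178.1 lbmol/h.
Outlet amounts (n = n₀ + Σ ν·ξ):
  V: 771 − 2(178.1) − 1(101.1) = 313.8
  M: 3460 − 3(178.1) − 2(101.1) = 2724
  R: 0 + 1(178.1) = 178.1
  Q: 0 + 2(101.1) = 202.1
Total out = 3418 lbmol/h; y_M = 2724 / 3418 = 0.7969.

0.797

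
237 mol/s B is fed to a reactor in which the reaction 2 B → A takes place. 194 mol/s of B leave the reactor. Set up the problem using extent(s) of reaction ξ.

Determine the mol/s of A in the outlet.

For B: n = n₀ − 2ξ → 194 = 237 − 2ξ, giving ξ = 21.5 mol/s.
Outlet amounts (n = n₀ + ν ξ):
  B: 237 − 2(21.5) = 194
  A: 0 + 1(21.5) = 21.5

21.5 mol/s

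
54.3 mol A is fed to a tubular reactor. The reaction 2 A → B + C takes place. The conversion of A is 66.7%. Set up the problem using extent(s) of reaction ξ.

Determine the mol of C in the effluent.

18.1 mol

A reacted = 0.667 × 54.3 = 36.22 mol; ν_A = −2, so ξ = 36.22/2 = 18.11 mol.
Outlet amounts (n = n₀ + ν ξ):
  A: 54.3 − 2(18.11) = 18.08
  B: 0 + 1(18.11) = 18.11
  C: 0 + 1(18.11) = 18.11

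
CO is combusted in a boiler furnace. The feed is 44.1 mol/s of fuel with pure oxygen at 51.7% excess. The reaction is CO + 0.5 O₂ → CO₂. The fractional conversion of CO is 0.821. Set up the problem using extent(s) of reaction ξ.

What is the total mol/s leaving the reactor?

Stoichiometric O₂ = 0.5 × 44.1 = 22.05 mol/s; O₂ fed = 22.05 × 1.517 = 33.45 mol/s.
Fuel reacted = 0.821 × 44.1 → ξ = 36.21 mol/s.
Outlet (n = n₀ + ν ξ):
  CO: 44.1 − 1(36.21) = 7.894
  O₂: 33.45 − 0.5(36.21) = 15.35
  CO₂: 0 + 1(36.21) = 36.21
Total out = 7.894 + 15.35 + 36.21 = 59.45 mol/s.

59.4 mol/s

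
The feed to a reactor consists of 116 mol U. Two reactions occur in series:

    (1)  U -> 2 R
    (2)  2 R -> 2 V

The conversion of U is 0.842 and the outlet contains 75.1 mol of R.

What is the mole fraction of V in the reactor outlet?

Conversion of U: U consumed = 1ξ₁ = 0.842 × 116 → ξ₁ = 97.67 mol.
R balance: n_R = 0 + 2ξ₁ − 2ξ₂ = 75.1 → ξ₂ = (2·97.67 − 75.1)/2 = 60.12 mol.
Outlet amounts (n = n₀ + Σ ν·ξ):
  U: 116 − 1(97.67) = 18.33
  R: 0 + 2(97.67) − 2(60.12) = 75.1
  V: 0 + 2(60.12) = 120.2
Total out = 213.7 mol; y_V = 120.2 / 213.7 = 0.5628.

0.563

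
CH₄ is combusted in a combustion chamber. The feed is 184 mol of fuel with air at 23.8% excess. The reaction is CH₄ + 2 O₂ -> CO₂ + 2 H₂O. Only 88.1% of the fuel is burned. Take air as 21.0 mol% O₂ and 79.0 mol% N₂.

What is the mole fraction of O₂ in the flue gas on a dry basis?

Stoichiometric O₂ = 2 × 184 = 368 mol; O₂ fed = 368 × 1.238 = 455.6 mol.
N₂ fed = 455.6 × 79/21 = 1714 mol.
Fuel reacted = 0.881 × 184 → ξ = 162.1 mol.
Outlet (n = n₀ + ν ξ):
  CH₄: 184 − 1(162.1) = 21.9
  O₂: 455.6 − 2(162.1) = 131.4
  N₂: 1714 (inert)
  CO₂: 0 + 1(162.1) = 162.1
  H₂O: 0 + 2(162.1) = 324.2
Dry total = 2029 mol; y_O₂ (dry) = 131.4 / 2029 = 0.06474.

0.0647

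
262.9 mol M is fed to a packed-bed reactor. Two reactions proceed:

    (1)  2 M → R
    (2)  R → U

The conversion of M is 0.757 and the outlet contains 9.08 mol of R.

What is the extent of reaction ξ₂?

Conversion of M: M consumed = 2ξ₁ = 0.757 × 262.9 → ξ₁ = 99.51 mol.
R balance: n_R = 0 + 1ξ₁ − 1ξ₂ = 9.08 → ξ₂ = (1·99.51 − 9.08)/1 = 90.43 mol.
Outlet amounts (n = n₀ + Σ ν·ξ):
  M: 262.9 − 2(99.51) = 63.88
  R: 0 + 1(99.51) − 1(90.43) = 9.08
  U: 0 + 1(90.43) = 90.43

ξ₂ = 90.4 mol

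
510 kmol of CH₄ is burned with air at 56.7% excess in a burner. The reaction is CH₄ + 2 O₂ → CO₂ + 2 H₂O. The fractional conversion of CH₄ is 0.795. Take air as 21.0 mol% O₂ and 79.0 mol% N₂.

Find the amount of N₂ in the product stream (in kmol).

Stoichiometric O₂ = 2 × 510 = 1020 kmol; O₂ fed = 1020 × 1.567 = 1598 kmol.
N₂ fed = 1598 × 79/21 = 6013 kmol.
Fuel reacted = 0.795 × 510 → ξ = 405.5 kmol.
Outlet (n = n₀ + ν ξ):
  CH₄: 510 − 1(405.5) = 104.5
  O₂: 1598 − 2(405.5) = 787.4
  N₂: 6013 (inert)
  CO₂: 0 + 1(405.5) = 405.5
  H₂O: 0 + 2(405.5) = 810.9

6010 kmol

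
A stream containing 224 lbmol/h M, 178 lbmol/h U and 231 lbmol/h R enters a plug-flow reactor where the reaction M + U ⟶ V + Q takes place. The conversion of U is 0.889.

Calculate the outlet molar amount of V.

158 lbmol/h

U reacted = 0.889 × 178 = 158.2 lbmol/h; ν_U = −1, so ξ = 158.2/1 = 158.2 lbmol/h.
Outlet amounts (n = n₀ + ν ξ):
  M: 224 − 1(158.2) = 65.76
  U: 178 − 1(158.2) = 19.76
  V: 0 + 1(158.2) = 158.2
  Q: 0 + 1(158.2) = 158.2
  R: 231 (inert)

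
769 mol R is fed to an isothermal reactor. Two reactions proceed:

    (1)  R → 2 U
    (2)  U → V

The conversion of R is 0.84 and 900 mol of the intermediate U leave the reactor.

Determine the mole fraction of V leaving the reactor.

Conversion of R: R consumed = 1ξ₁ = 0.84 × 769 → ξ₁ = 646 mol.
U balance: n_U = 0 + 2ξ₁ − 1ξ₂ = 900 → ξ₂ = (2·646 − 900)/1 = 391.9 mol.
Outlet amounts (n = n₀ + Σ ν·ξ):
  R: 769 − 1(646) = 123
  U: 0 + 2(646) − 1(391.9) = 900
  V: 0 + 1(391.9) = 391.9
Total out = 1415 mol; y_V = 391.9 / 1415 = 0.277.

0.277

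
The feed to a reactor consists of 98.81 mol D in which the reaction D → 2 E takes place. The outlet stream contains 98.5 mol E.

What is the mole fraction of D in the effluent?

For E: n = n₀ + 2ξ → 98.5 = 0 + 2ξ, giving ξ = 49.25 mol.
Outlet amounts (n = n₀ + ν ξ):
  D: 98.81 − 1(49.25) = 49.56
  E: 0 + 2(49.25) = 98.5
Total out = 148.1 mol; y_D = 49.56 / 148.1 = 0.3347.

0.335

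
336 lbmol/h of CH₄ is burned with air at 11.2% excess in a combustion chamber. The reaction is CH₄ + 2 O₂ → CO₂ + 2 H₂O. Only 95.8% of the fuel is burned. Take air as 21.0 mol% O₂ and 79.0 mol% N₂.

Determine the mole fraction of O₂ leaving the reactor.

0.0266

Stoichiometric O₂ = 2 × 336 = 672 lbmol/h; O₂ fed = 672 × 1.112 = 747.3 lbmol/h.
N₂ fed = 747.3 × 79/21 = 2811 lbmol/h.
Fuel reacted = 0.958 × 336 → ξ = 321.9 lbmol/h.
Outlet (n = n₀ + ν ξ):
  CH₄: 336 − 1(321.9) = 14.11
  O₂: 747.3 − 2(321.9) = 103.5
  N₂: 2811 (inert)
  CO₂: 0 + 1(321.9) = 321.9
  H₂O: 0 + 2(321.9) = 643.8
Total out = 3894 lbmol/h; y_O₂ = 103.5 / 3894 = 0.02657.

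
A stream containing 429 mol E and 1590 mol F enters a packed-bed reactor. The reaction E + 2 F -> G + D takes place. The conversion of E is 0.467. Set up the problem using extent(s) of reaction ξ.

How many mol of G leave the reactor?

200 mol

E reacted = 0.467 × 429 = 200.3 mol; ν_E = −1, so ξ = 200.3/1 = 200.3 mol.
Outlet amounts (n = n₀ + ν ξ):
  E: 429 − 1(200.3) = 228.7
  F: 1590 − 2(200.3) = 1189
  G: 0 + 1(200.3) = 200.3
  D: 0 + 1(200.3) = 200.3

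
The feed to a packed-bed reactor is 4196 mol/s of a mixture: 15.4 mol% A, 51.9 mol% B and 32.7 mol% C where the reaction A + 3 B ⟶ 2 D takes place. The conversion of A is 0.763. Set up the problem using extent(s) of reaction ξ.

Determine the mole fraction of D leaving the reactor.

0.307

A reacted = 0.763 × 646.2 = 493 mol/s; ν_A = −1, so ξ = 493/1 = 493 mol/s.
Outlet amounts (n = n₀ + ν ξ):
  A: 646.2 − 1(493) = 153.1
  B: 2178 − 3(493) = 698.6
  D: 0 + 2(493) = 986.1
  C: 1372 (inert)
Total out = 3210 mol/s; y_D = 986.1 / 3210 = 0.3072.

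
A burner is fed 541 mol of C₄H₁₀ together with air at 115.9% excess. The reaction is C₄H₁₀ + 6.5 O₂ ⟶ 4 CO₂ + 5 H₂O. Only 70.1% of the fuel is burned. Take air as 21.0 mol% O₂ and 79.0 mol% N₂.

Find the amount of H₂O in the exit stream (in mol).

1900 mol

Stoichiometric O₂ = 6.5 × 541 = 3516 mol; O₂ fed = 3516 × 2.159 = 7592 mol.
N₂ fed = 7592 × 79/21 = 28560 mol.
Fuel reacted = 0.701 × 541 → ξ = 379.2 mol.
Outlet (n = n₀ + ν ξ):
  C₄H₁₀: 541 − 1(379.2) = 161.8
  O₂: 7592 − 6.5(379.2) = 5127
  N₂: 28560 (inert)
  CO₂: 0 + 4(379.2) = 1517
  H₂O: 0 + 5(379.2) = 1896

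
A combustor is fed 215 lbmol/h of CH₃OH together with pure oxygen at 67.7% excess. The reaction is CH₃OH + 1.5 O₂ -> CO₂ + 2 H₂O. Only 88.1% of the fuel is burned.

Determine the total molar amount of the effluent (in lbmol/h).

851 lbmol/h

Stoichiometric O₂ = 1.5 × 215 = 322.5 lbmol/h; O₂ fed = 322.5 × 1.677 = 540.8 lbmol/h.
Fuel reacted = 0.881 × 215 → ξ = 189.4 lbmol/h.
Outlet (n = n₀ + ν ξ):
  CH₃OH: 215 − 1(189.4) = 25.59
  O₂: 540.8 − 1.5(189.4) = 256.7
  CO₂: 0 + 1(189.4) = 189.4
  H₂O: 0 + 2(189.4) = 378.8
Total out = 25.59 + 256.7 + 189.4 + 378.8 = 850.5 lbmol/h.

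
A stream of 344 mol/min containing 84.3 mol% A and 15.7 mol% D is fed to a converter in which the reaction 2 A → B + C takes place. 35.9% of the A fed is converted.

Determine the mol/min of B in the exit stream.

52.1 mol/min

A reacted = 0.359 × 290 = 104.1 mol/min; ν_A = −2, so ξ = 104.1/2 = 52.05 mol/min.
Outlet amounts (n = n₀ + ν ξ):
  A: 290 − 2(52.05) = 185.9
  B: 0 + 1(52.05) = 52.05
  C: 0 + 1(52.05) = 52.05
  D: 54.01 (inert)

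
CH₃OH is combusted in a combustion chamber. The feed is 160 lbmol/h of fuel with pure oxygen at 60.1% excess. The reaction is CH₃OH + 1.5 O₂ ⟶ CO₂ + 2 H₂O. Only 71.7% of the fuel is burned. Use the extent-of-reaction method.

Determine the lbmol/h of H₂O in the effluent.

Stoichiometric O₂ = 1.5 × 160 = 240 lbmol/h; O₂ fed = 240 × 1.601 = 384.2 lbmol/h.
Fuel reacted = 0.717 × 160 → ξ = 114.7 lbmol/h.
Outlet (n = n₀ + ν ξ):
  CH₃OH: 160 − 1(114.7) = 45.28
  O₂: 384.2 − 1.5(114.7) = 212.2
  CO₂: 0 + 1(114.7) = 114.7
  H₂O: 0 + 2(114.7) = 229.4

229 lbmol/h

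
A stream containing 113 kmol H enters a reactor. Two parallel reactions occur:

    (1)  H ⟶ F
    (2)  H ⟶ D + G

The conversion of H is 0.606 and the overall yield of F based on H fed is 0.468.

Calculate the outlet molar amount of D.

Yield of F: 1ξ₁ / 113 = 0.468 → ξ₁ = 52.88 kmol.
Conversion of H: 1ξ₁ + 1ξ₂ = 0.606 × 113 = 68.48 → ξ₂ = 15.59 kmol.
Outlet amounts (n = n₀ + Σ ν·ξ):
  H: 113 − 1(52.88) − 1(15.59) = 44.52
  F: 0 + 1(52.88) = 52.88
  D: 0 + 1(15.59) = 15.59
  G: 0 + 1(15.59) = 15.59

15.6 kmol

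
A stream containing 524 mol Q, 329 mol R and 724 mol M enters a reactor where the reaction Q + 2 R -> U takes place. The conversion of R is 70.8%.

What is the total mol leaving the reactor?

R reacted = 0.708 × 329 = 232.9 mol; ν_R = −2, so ξ = 232.9/2 = 116.5 mol.
Outlet amounts (n = n₀ + ν ξ):
  Q: 524 − 1(116.5) = 407.5
  R: 329 − 2(116.5) = 96.07
  U: 0 + 1(116.5) = 116.5
  M: 724 (inert)
Total out = 407.5 + 96.07 + 116.5 + 724 = 1344 mol.

1340 mol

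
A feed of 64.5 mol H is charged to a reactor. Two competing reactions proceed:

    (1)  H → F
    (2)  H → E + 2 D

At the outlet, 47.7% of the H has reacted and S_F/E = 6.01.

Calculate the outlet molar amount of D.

8.78 mol

Conversion of H: H consumed = 0.477 × 64.5 = 30.77 mol = 1ξ₁ + 1ξ₂.
Selectivity: 1ξ₁ / (1ξ₂) = 6.01 → ξ₁ = 6.01 ξ₂.
Substitute: (1·6.01 + 1) ξ₂ = 30.77 → ξ₂ = 4.389 mol, ξ₁ = 26.38 mol.
Outlet amounts (n = n₀ + Σ ν·ξ):
  H: 64.5 − 1(26.38) − 1(4.389) = 33.73
  F: 0 + 1(26.38) = 26.38
  E: 0 + 1(4.389) = 4.389
  D: 0 + 2(4.389) = 8.778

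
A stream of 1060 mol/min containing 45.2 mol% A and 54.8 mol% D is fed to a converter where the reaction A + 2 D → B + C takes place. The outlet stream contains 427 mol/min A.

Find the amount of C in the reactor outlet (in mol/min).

For A: n = n₀ − 1ξ → 427 = 479.1 − 1ξ, giving ξ = 52.12 mol/min.
Outlet amounts (n = n₀ + ν ξ):
  A: 479.1 − 1(52.12) = 427
  D: 580.9 − 2(52.12) = 476.6
  B: 0 + 1(52.12) = 52.12
  C: 0 + 1(52.12) = 52.12

52.1 mol/min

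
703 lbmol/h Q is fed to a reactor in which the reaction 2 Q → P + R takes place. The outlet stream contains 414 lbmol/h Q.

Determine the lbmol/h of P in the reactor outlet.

144 lbmol/h

For Q: n = n₀ − 2ξ → 414 = 703 − 2ξ, giving ξ = 144.5 lbmol/h.
Outlet amounts (n = n₀ + ν ξ):
  Q: 703 − 2(144.5) = 414
  P: 0 + 1(144.5) = 144.5
  R: 0 + 1(144.5) = 144.5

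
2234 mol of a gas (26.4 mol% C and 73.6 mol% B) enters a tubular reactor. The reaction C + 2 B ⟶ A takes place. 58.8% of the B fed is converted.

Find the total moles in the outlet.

B reacted = 0.588 × 1644 = 966.8 mol; ν_B = −2, so ξ = 966.8/2 = 483.4 mol.
Outlet amounts (n = n₀ + ν ξ):
  C: 589.8 − 1(483.4) = 106.4
  B: 1644 − 2(483.4) = 677.4
  A: 0 + 1(483.4) = 483.4
Total out = 106.4 + 677.4 + 483.4 = 1267 mol.

1270 mol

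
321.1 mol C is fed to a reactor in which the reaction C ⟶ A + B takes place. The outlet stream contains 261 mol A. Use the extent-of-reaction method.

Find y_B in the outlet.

0.448

For A: n = n₀ + 1ξ → 261 = 0 + 1ξ, giving ξ = 261 mol.
Outlet amounts (n = n₀ + ν ξ):
  C: 321.1 − 1(261) = 60.1
  A: 0 + 1(261) = 261
  B: 0 + 1(261) = 261
Total out = 582.1 mol; y_B = 261 / 582.1 = 0.4484.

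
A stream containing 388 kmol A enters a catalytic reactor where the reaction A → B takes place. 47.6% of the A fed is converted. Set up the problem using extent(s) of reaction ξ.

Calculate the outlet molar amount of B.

A reacted = 0.476 × 388 = 184.7 kmol; ν_A = −1, so ξ = 184.7/1 = 184.7 kmol.
Outlet amounts (n = n₀ + ν ξ):
  A: 388 − 1(184.7) = 203.3
  B: 0 + 1(184.7) = 184.7

185 kmol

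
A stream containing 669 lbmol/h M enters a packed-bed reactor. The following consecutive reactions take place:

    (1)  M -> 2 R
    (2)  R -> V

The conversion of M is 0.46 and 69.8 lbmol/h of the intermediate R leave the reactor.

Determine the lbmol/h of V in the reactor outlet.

Conversion of M: M consumed = 1ξ₁ = 0.46 × 669 → ξ₁ = 307.7 lbmol/h.
R balance: n_R = 0 + 2ξ₁ − 1ξ₂ = 69.8 → ξ₂ = (2·307.7 − 69.8)/1 = 545.7 lbmol/h.
Outlet amounts (n = n₀ + Σ ν·ξ):
  M: 669 − 1(307.7) = 361.3
  R: 0 + 2(307.7) − 1(545.7) = 69.8
  V: 0 + 1(545.7) = 545.7

546 lbmol/h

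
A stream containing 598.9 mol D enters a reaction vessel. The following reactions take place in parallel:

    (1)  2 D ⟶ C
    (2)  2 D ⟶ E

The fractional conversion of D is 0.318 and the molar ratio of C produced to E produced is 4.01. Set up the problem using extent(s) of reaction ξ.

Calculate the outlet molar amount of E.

19 mol

Conversion of D: D consumed = 0.318 × 598.9 = 190.5 mol = 2ξ₁ + 2ξ₂.
Selectivity: 1ξ₁ / (1ξ₂) = 4.01 → ξ₁ = 4.01 ξ₂.
Substitute: (2·4.01 + 2) ξ₂ = 190.5 → ξ₂ = 19.01 mol, ξ₁ = 76.22 mol.
Outlet amounts (n = n₀ + Σ ν·ξ):
  D: 598.9 − 2(76.22) − 2(19.01) = 408.4
  C: 0 + 1(76.22) = 76.22
  E: 0 + 1(19.01) = 19.01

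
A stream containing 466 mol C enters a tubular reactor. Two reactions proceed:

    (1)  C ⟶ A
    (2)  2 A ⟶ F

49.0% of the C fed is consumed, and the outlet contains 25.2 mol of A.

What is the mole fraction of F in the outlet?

Conversion of C: C consumed = 1ξ₁ = 0.49 × 466 → ξ₁ = 228.3 mol.
A balance: n_A = 0 + 1ξ₁ − 2ξ₂ = 25.2 → ξ₂ = (1·228.3 − 25.2)/2 = 101.6 mol.
Outlet amounts (n = n₀ + Σ ν·ξ):
  C: 466 − 1(228.3) = 237.7
  A: 0 + 1(228.3) − 2(101.6) = 25.2
  F: 0 + 1(101.6) = 101.6
Total out = 364.4 mol; y_F = 101.6 / 364.4 = 0.2787.

0.279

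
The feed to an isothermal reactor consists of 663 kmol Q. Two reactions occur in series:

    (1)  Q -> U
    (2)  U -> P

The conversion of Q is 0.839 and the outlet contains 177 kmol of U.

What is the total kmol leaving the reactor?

663 kmol

Conversion of Q: Q consumed = 1ξ₁ = 0.839 × 663 → ξ₁ = 556.3 kmol.
U balance: n_U = 0 + 1ξ₁ − 1ξ₂ = 177 → ξ₂ = (1·556.3 − 177)/1 = 379.3 kmol.
Outlet amounts (n = n₀ + Σ ν·ξ):
  Q: 663 − 1(556.3) = 106.7
  U: 0 + 1(556.3) − 1(379.3) = 177
  P: 0 + 1(379.3) = 379.3
Total out = 106.7 + 177 + 379.3 = 663 kmol.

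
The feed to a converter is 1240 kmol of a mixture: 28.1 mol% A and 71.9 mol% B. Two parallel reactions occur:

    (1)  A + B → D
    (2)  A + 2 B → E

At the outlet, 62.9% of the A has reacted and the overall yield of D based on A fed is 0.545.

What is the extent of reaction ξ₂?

Yield of D: 1ξ₁ / 348.4 = 0.545 → ξ₁ = 189.9 kmol.
Conversion of A: 1ξ₁ + 1ξ₂ = 0.629 × 348.4 = 219.2 → ξ₂ = 29.27 kmol.
Outlet amounts (n = n₀ + Σ ν·ξ):
  A: 348.4 − 1(189.9) − 1(29.27) = 129.3
  B: 891.6 − 1(189.9) − 2(29.27) = 643.1
  D: 0 + 1(189.9) = 189.9
  E: 0 + 1(29.27) = 29.27

ξ₂ = 29.3 kmol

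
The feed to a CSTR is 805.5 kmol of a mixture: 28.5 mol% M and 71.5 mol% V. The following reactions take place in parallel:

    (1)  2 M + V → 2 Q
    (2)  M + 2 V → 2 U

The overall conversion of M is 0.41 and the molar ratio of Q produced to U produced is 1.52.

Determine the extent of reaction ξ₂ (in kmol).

ξ₂ = 23.3 kmol

Conversion of M: M consumed = 0.41 × 229.6 = 94.12 kmol = 2ξ₁ + 1ξ₂.
Selectivity: 2ξ₁ / (2ξ₂) = 1.52 → ξ₁ = 1.52 ξ₂.
Substitute: (2·1.52 + 1) ξ₂ = 94.12 → ξ₂ = 23.3 kmol, ξ₁ = 35.41 kmol.
Outlet amounts (n = n₀ + Σ ν·ξ):
  M: 229.6 − 2(35.41) − 1(23.3) = 135.4
  V: 575.9 − 1(35.41) − 2(23.3) = 493.9
  Q: 0 + 2(35.41) = 70.82
  U: 0 + 2(23.3) = 46.6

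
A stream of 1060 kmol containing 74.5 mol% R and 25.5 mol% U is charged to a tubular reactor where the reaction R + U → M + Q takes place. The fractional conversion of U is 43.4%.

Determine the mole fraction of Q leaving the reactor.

0.111

U reacted = 0.434 × 270.3 = 117.3 kmol; ν_U = −1, so ξ = 117.3/1 = 117.3 kmol.
Outlet amounts (n = n₀ + ν ξ):
  R: 789.7 − 1(117.3) = 672.4
  U: 270.3 − 1(117.3) = 153
  M: 0 + 1(117.3) = 117.3
  Q: 0 + 1(117.3) = 117.3
Total out = 1060 kmol; y_Q = 117.3 / 1060 = 0.1107.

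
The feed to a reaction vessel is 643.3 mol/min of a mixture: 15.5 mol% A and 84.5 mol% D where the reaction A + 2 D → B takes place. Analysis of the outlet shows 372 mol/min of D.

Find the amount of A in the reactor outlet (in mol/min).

For D: n = n₀ − 2ξ → 372 = 543.6 − 2ξ, giving ξ = 85.79 mol/min.
Outlet amounts (n = n₀ + ν ξ):
  A: 99.71 − 1(85.79) = 13.92
  D: 543.6 − 2(85.79) = 372
  B: 0 + 1(85.79) = 85.79

13.9 mol/min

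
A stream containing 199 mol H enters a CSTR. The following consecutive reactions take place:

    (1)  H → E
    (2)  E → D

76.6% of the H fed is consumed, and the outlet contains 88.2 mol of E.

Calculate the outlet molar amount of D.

Conversion of H: H consumed = 1ξ₁ = 0.766 × 199 → ξ₁ = 152.4 mol.
E balance: n_E = 0 + 1ξ₁ − 1ξ₂ = 88.2 → ξ₂ = (1·152.4 − 88.2)/1 = 64.23 mol.
Outlet amounts (n = n₀ + Σ ν·ξ):
  H: 199 − 1(152.4) = 46.57
  E: 0 + 1(152.4) − 1(64.23) = 88.2
  D: 0 + 1(64.23) = 64.23

64.2 mol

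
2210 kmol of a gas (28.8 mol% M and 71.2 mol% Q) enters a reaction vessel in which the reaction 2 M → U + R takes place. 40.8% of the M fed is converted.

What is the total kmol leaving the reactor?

2210 kmol

M reacted = 0.408 × 636.5 = 259.7 kmol; ν_M = −2, so ξ = 259.7/2 = 129.8 kmol.
Outlet amounts (n = n₀ + ν ξ):
  M: 636.5 − 2(129.8) = 376.8
  U: 0 + 1(129.8) = 129.8
  R: 0 + 1(129.8) = 129.8
  Q: 1574 (inert)
Total out = 376.8 + 129.8 + 129.8 + 1574 = 2210 kmol.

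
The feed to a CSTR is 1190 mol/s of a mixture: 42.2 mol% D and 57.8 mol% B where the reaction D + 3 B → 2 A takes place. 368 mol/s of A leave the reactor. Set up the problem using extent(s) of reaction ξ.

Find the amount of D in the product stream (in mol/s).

318 mol/s

For A: n = n₀ + 2ξ → 368 = 0 + 2ξ, giving ξ = 184 mol/s.
Outlet amounts (n = n₀ + ν ξ):
  D: 502.2 − 1(184) = 318.2
  B: 687.8 − 3(184) = 135.8
  A: 0 + 2(184) = 368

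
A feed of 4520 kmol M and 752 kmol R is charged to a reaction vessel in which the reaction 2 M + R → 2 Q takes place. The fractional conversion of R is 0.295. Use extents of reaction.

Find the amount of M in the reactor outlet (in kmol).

4080 kmol

R reacted = 0.295 × 752 = 221.8 kmol; ν_R = −1, so ξ = 221.8/1 = 221.8 kmol.
Outlet amounts (n = n₀ + ν ξ):
  M: 4520 − 2(221.8) = 4076
  R: 752 − 1(221.8) = 530.2
  Q: 0 + 2(221.8) = 443.7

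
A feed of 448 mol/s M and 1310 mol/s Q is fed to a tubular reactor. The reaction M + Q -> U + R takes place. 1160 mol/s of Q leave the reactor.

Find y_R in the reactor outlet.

0.0853

For Q: n = n₀ − 1ξ → 1160 = 1310 − 1ξ, giving ξ = 150 mol/s.
Outlet amounts (n = n₀ + ν ξ):
  M: 448 − 1(150) = 298
  Q: 1310 − 1(150) = 1160
  U: 0 + 1(150) = 150
  R: 0 + 1(150) = 150
Total out = 1758 mol/s; y_R = 150 / 1758 = 0.08532.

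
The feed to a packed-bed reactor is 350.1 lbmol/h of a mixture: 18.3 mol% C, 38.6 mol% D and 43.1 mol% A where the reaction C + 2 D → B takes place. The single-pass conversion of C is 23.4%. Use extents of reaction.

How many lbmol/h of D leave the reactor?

105 lbmol/h

C reacted = 0.234 × 64.07 = 14.99 lbmol/h; ν_C = −1, so ξ = 14.99/1 = 14.99 lbmol/h.
Outlet amounts (n = n₀ + ν ξ):
  C: 64.07 − 1(14.99) = 49.08
  D: 135.1 − 2(14.99) = 105.2
  B: 0 + 1(14.99) = 14.99
  A: 150.9 (inert)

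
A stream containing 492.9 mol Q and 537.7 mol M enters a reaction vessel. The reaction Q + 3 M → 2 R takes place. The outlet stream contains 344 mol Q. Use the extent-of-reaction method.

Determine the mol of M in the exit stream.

For Q: n = n₀ − 1ξ → 344 = 492.9 − 1ξ, giving ξ = 148.9 mol.
Outlet amounts (n = n₀ + ν ξ):
  Q: 492.9 − 1(148.9) = 344
  M: 537.7 − 3(148.9) = 91
  R: 0 + 2(148.9) = 297.8

91 mol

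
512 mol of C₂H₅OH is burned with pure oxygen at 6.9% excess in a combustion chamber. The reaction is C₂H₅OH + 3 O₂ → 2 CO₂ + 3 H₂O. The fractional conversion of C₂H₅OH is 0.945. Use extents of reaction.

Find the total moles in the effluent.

Stoichiometric O₂ = 3 × 512 = 1536 mol; O₂ fed = 1536 × 1.069 = 1642 mol.
Fuel reacted = 0.945 × 512 → ξ = 483.8 mol.
Outlet (n = n₀ + ν ξ):
  C₂H₅OH: 512 − 1(483.8) = 28.16
  O₂: 1642 − 3(483.8) = 190.5
  CO₂: 0 + 2(483.8) = 967.7
  H₂O: 0 + 3(483.8) = 1452
Total out = 28.16 + 190.5 + 967.7 + 1452 = 2638 mol.

2640 mol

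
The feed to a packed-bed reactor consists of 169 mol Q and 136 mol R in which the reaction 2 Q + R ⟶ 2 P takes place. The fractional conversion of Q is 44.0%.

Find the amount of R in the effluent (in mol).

Q reacted = 0.44 × 169 = 74.36 mol; ν_Q = −2, so ξ = 74.36/2 = 37.18 mol.
Outlet amounts (n = n₀ + ν ξ):
  Q: 169 − 2(37.18) = 94.64
  R: 136 − 1(37.18) = 98.82
  P: 0 + 2(37.18) = 74.36

98.8 mol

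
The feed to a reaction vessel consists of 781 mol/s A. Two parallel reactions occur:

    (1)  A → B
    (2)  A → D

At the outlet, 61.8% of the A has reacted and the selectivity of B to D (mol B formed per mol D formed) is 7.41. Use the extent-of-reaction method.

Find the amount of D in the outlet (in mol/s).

57.4 mol/s

Conversion of A: A consumed = 0.618 × 781 = 482.7 mol/s = 1ξ₁ + 1ξ₂.
Selectivity: 1ξ₁ / (1ξ₂) = 7.41 → ξ₁ = 7.41 ξ₂.
Substitute: (1·7.41 + 1) ξ₂ = 482.7 → ξ₂ = 57.39 mol/s, ξ₁ = 425.3 mol/s.
Outlet amounts (n = n₀ + Σ ν·ξ):
  A: 781 − 1(425.3) − 1(57.39) = 298.3
  B: 0 + 1(425.3) = 425.3
  D: 0 + 1(57.39) = 57.39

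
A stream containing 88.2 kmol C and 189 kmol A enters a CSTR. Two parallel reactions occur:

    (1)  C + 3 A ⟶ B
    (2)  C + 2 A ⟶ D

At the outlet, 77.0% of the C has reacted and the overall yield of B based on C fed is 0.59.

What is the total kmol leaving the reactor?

89.3 kmol

Yield of B: 1ξ₁ / 88.2 = 0.59 → ξ₁ = 52.04 kmol.
Conversion of C: 1ξ₁ + 1ξ₂ = 0.77 × 88.2 = 67.91 → ξ₂ = 15.88 kmol.
Outlet amounts (n = n₀ + Σ ν·ξ):
  C: 88.2 − 1(52.04) − 1(15.88) = 20.29
  A: 189 − 3(52.04) − 2(15.88) = 1.134
  B: 0 + 1(52.04) = 52.04
  D: 0 + 1(15.88) = 15.88
Total out = 20.29 + 1.134 + 52.04 + 15.88 = 89.33 kmol.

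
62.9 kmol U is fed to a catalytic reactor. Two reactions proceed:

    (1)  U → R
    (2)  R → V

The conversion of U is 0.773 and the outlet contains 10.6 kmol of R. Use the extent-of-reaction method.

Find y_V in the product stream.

0.604

Conversion of U: U consumed = 1ξ₁ = 0.773 × 62.9 → ξ₁ = 48.62 kmol.
R balance: n_R = 0 + 1ξ₁ − 1ξ₂ = 10.6 → ξ₂ = (1·48.62 − 10.6)/1 = 38.02 kmol.
Outlet amounts (n = n₀ + Σ ν·ξ):
  U: 62.9 − 1(48.62) = 14.28
  R: 0 + 1(48.62) − 1(38.02) = 10.6
  V: 0 + 1(38.02) = 38.02
Total out = 62.9 kmol; y_V = 38.02 / 62.9 = 0.6045.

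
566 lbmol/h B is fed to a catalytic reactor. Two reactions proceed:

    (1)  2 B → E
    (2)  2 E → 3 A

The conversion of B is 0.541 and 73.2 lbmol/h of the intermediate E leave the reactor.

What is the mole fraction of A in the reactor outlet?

0.265

Conversion of B: B consumed = 2ξ₁ = 0.541 × 566 → ξ₁ = 153.1 lbmol/h.
E balance: n_E = 0 + 1ξ₁ − 2ξ₂ = 73.2 → ξ₂ = (1·153.1 − 73.2)/2 = 39.95 lbmol/h.
Outlet amounts (n = n₀ + Σ ν·ξ):
  B: 566 − 2(153.1) = 259.8
  E: 0 + 1(153.1) − 2(39.95) = 73.2
  A: 0 + 3(39.95) = 119.9
Total out = 452.8 lbmol/h; y_A = 119.9 / 452.8 = 0.2647.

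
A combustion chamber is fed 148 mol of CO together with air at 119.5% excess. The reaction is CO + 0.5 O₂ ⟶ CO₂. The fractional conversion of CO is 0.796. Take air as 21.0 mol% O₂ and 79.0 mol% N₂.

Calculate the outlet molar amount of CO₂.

Stoichiometric O₂ = 0.5 × 148 = 74 mol; O₂ fed = 74 × 2.195 = 162.4 mol.
N₂ fed = 162.4 × 79/21 = 611 mol.
Fuel reacted = 0.796 × 148 → ξ = 117.8 mol.
Outlet (n = n₀ + ν ξ):
  CO: 148 − 1(117.8) = 30.19
  O₂: 162.4 − 0.5(117.8) = 103.5
  N₂: 611 (inert)
  CO₂: 0 + 1(117.8) = 117.8

118 mol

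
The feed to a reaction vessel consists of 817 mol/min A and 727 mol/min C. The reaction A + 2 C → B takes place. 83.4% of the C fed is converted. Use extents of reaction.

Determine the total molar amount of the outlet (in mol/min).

938 mol/min

C reacted = 0.834 × 727 = 606.3 mol/min; ν_C = −2, so ξ = 606.3/2 = 303.2 mol/min.
Outlet amounts (n = n₀ + ν ξ):
  A: 817 − 1(303.2) = 513.8
  C: 727 − 2(303.2) = 120.7
  B: 0 + 1(303.2) = 303.2
Total out = 513.8 + 120.7 + 303.2 = 937.7 mol/min.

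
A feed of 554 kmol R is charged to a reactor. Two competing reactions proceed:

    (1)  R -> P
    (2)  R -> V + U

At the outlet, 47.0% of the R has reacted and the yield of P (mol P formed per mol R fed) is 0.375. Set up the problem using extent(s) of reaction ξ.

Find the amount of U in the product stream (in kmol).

Yield of P: 1ξ₁ / 554 = 0.375 → ξ₁ = 207.8 kmol.
Conversion of R: 1ξ₁ + 1ξ₂ = 0.47 × 554 = 260.4 → ξ₂ = 52.63 kmol.
Outlet amounts (n = n₀ + Σ ν·ξ):
  R: 554 − 1(207.8) − 1(52.63) = 293.6
  P: 0 + 1(207.8) = 207.8
  V: 0 + 1(52.63) = 52.63
  U: 0 + 1(52.63) = 52.63

52.6 kmol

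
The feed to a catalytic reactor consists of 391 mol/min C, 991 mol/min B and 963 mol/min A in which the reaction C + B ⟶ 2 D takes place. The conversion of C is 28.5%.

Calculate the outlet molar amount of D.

223 mol/min

C reacted = 0.285 × 391 = 111.4 mol/min; ν_C = −1, so ξ = 111.4/1 = 111.4 mol/min.
Outlet amounts (n = n₀ + ν ξ):
  C: 391 − 1(111.4) = 279.6
  B: 991 − 1(111.4) = 879.6
  D: 0 + 2(111.4) = 222.9
  A: 963 (inert)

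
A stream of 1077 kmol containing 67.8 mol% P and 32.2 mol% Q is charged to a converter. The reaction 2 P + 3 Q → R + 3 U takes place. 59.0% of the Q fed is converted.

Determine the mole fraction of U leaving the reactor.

Q reacted = 0.59 × 346.8 = 204.6 kmol; ν_Q = −3, so ξ = 204.6/3 = 68.2 kmol.
Outlet amounts (n = n₀ + ν ξ):
  P: 730.2 − 2(68.2) = 593.8
  Q: 346.8 − 3(68.2) = 142.2
  R: 0 + 1(68.2) = 68.2
  U: 0 + 3(68.2) = 204.6
Total out = 1009 kmol; y_U = 204.6 / 1009 = 0.2028.

0.203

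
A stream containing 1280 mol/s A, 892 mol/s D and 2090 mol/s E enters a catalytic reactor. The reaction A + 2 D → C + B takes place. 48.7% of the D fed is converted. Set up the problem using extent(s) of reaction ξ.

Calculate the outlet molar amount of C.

217 mol/s

D reacted = 0.487 × 892 = 434.4 mol/s; ν_D = −2, so ξ = 434.4/2 = 217.2 mol/s.
Outlet amounts (n = n₀ + ν ξ):
  A: 1280 − 1(217.2) = 1063
  D: 892 − 2(217.2) = 457.6
  C: 0 + 1(217.2) = 217.2
  B: 0 + 1(217.2) = 217.2
  E: 2090 (inert)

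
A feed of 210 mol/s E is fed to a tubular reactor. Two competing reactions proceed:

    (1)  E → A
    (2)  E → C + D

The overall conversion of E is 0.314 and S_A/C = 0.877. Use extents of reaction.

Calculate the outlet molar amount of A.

Conversion of E: E consumed = 0.314 × 210 = 65.94 mol/s = 1ξ₁ + 1ξ₂.
Selectivity: 1ξ₁ / (1ξ₂) = 0.877 → ξ₁ = 0.877 ξ₂.
Substitute: (1·0.877 + 1) ξ₂ = 65.94 → ξ₂ = 35.13 mol/s, ξ₁ = 30.81 mol/s.
Outlet amounts (n = n₀ + Σ ν·ξ):
  E: 210 − 1(30.81) − 1(35.13) = 144.1
  A: 0 + 1(30.81) = 30.81
  C: 0 + 1(35.13) = 35.13
  D: 0 + 1(35.13) = 35.13

30.8 mol/s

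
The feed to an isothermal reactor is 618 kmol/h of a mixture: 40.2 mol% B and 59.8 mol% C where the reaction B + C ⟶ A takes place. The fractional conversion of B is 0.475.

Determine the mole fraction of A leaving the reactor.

0.236

B reacted = 0.475 × 248.4 = 118 kmol/h; ν_B = −1, so ξ = 118/1 = 118 kmol/h.
Outlet amounts (n = n₀ + ν ξ):
  B: 248.4 − 1(118) = 130.4
  C: 369.6 − 1(118) = 251.6
  A: 0 + 1(118) = 118
Total out = 500 kmol/h; y_A = 118 / 500 = 0.236.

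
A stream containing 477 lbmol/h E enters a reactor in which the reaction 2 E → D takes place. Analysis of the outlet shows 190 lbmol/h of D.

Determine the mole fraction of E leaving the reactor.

For D: n = n₀ + 1ξ → 190 = 0 + 1ξ, giving ξ = 190 lbmol/h.
Outlet amounts (n = n₀ + ν ξ):
  E: 477 − 2(190) = 97
  D: 0 + 1(190) = 190
Total out = 287 lbmol/h; y_E = 97 / 287 = 0.338.

0.338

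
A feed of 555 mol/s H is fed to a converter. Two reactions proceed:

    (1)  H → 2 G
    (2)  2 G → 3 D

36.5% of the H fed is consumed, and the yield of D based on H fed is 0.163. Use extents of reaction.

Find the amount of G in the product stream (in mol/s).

Conversion of H: H consumed = 1ξ₁ = 0.365 × 555 → ξ₁ = 202.6 mol/s.
Yield of D: 3ξ₂ / 555 = 0.163 → ξ₂ = 30.16 mol/s.
Outlet amounts (n = n₀ + Σ ν·ξ):
  H: 555 − 1(202.6) = 352.4
  G: 0 + 2(202.6) − 2(30.16) = 344.8
  D: 0 + 3(30.16) = 90.47

345 mol/s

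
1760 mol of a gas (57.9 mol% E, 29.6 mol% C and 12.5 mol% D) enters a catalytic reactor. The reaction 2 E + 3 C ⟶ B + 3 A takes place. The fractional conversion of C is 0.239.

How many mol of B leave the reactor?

C reacted = 0.239 × 521 = 124.5 mol; ν_C = −3, so ξ = 124.5/3 = 41.5 mol.
Outlet amounts (n = n₀ + ν ξ):
  E: 1019 − 2(41.5) = 936
  C: 521 − 3(41.5) = 396.5
  B: 0 + 1(41.5) = 41.5
  A: 0 + 3(41.5) = 124.5
  D: 220 (inert)

41.5 mol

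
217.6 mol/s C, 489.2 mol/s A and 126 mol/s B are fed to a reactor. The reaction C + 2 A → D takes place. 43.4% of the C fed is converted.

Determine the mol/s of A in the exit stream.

300 mol/s

C reacted = 0.434 × 217.6 = 94.44 mol/s; ν_C = −1, so ξ = 94.44/1 = 94.44 mol/s.
Outlet amounts (n = n₀ + ν ξ):
  C: 217.6 − 1(94.44) = 123.2
  A: 489.2 − 2(94.44) = 300.3
  D: 0 + 1(94.44) = 94.44
  B: 126 (inert)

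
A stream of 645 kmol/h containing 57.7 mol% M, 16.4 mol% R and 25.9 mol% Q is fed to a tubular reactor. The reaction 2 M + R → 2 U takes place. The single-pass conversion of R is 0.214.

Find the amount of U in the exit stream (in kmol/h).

45.3 kmol/h

R reacted = 0.214 × 105.8 = 22.64 kmol/h; ν_R = −1, so ξ = 22.64/1 = 22.64 kmol/h.
Outlet amounts (n = n₀ + ν ξ):
  M: 372.2 − 2(22.64) = 326.9
  R: 105.8 − 1(22.64) = 83.14
  U: 0 + 2(22.64) = 45.27
  Q: 167.1 (inert)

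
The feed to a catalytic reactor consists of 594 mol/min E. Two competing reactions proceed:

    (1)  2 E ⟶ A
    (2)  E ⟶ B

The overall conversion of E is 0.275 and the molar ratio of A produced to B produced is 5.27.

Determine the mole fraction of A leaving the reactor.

Conversion of E: E consumed = 0.275 × 594 = 163.4 mol/min = 2ξ₁ + 1ξ₂.
Selectivity: 1ξ₁ / (1ξ₂) = 5.27 → ξ₁ = 5.27 ξ₂.
Substitute: (2·5.27 + 1) ξ₂ = 163.4 → ξ₂ = 14.16 mol/min, ξ₁ = 74.6 mol/min.
Outlet amounts (n = n₀ + Σ ν·ξ):
  E: 594 − 2(74.6) − 1(14.16) = 430.6
  A: 0 + 1(74.6) = 74.6
  B: 0 + 1(14.16) = 14.16
Total out = 519.4 mol/min; y_A = 74.6 / 519.4 = 0.1436.

0.144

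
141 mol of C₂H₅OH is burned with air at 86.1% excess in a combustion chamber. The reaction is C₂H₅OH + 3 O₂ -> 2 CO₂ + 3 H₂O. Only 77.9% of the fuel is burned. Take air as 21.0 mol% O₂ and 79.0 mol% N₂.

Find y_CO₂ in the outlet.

Stoichiometric O₂ = 3 × 141 = 423 mol; O₂ fed = 423 × 1.861 = 787.2 mol.
N₂ fed = 787.2 × 79/21 = 2961 mol.
Fuel reacted = 0.779 × 141 → ξ = 109.8 mol.
Outlet (n = n₀ + ν ξ):
  C₂H₅OH: 141 − 1(109.8) = 31.16
  O₂: 787.2 − 3(109.8) = 457.7
  N₂: 2961 (inert)
  CO₂: 0 + 2(109.8) = 219.7
  H₂O: 0 + 3(109.8) = 329.5
Total out = 3999 mol; y_CO₂ = 219.7 / 3999 = 0.05493.

0.0549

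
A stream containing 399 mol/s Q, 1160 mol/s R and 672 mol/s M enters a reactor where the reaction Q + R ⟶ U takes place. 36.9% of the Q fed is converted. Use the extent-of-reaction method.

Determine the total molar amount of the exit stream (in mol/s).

Q reacted = 0.369 × 399 = 147.2 mol/s; ν_Q = −1, so ξ = 147.2/1 = 147.2 mol/s.
Outlet amounts (n = n₀ + ν ξ):
  Q: 399 − 1(147.2) = 251.8
  R: 1160 − 1(147.2) = 1013
  U: 0 + 1(147.2) = 147.2
  M: 672 (inert)
Total out = 251.8 + 1013 + 147.2 + 672 = 2084 mol/s.

2080 mol/s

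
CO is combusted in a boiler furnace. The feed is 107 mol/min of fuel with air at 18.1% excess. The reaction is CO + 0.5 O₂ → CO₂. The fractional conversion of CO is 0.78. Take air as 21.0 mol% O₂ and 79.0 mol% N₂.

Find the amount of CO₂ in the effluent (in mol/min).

83.5 mol/min

Stoichiometric O₂ = 0.5 × 107 = 53.5 mol/min; O₂ fed = 53.5 × 1.181 = 63.18 mol/min.
N₂ fed = 63.18 × 79/21 = 237.7 mol/min.
Fuel reacted = 0.78 × 107 → ξ = 83.46 mol/min.
Outlet (n = n₀ + ν ξ):
  CO: 107 − 1(83.46) = 23.54
  O₂: 63.18 − 0.5(83.46) = 21.45
  N₂: 237.7 (inert)
  CO₂: 0 + 1(83.46) = 83.46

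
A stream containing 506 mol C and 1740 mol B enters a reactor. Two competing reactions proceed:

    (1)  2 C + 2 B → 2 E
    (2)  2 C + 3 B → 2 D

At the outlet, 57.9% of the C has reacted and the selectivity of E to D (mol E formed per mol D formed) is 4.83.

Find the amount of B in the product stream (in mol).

Conversion of C: C consumed = 0.579 × 506 = 293 mol = 2ξ₁ + 2ξ₂.
Selectivity: 2ξ₁ / (2ξ₂) = 4.83 → ξ₁ = 4.83 ξ₂.
Substitute: (2·4.83 + 2) ξ₂ = 293 → ξ₂ = 25.13 mol, ξ₁ = 121.4 mol.
Outlet amounts (n = n₀ + Σ ν·ξ):
  C: 506 − 2(121.4) − 2(25.13) = 213
  B: 1740 − 2(121.4) − 3(25.13) = 1422
  E: 0 + 2(121.4) = 242.7
  D: 0 + 2(25.13) = 50.25

1420 mol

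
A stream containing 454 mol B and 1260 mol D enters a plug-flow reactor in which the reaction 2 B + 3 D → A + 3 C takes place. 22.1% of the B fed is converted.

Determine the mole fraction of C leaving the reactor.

B reacted = 0.221 × 454 = 100.3 mol; ν_B = −2, so ξ = 100.3/2 = 50.17 mol.
Outlet amounts (n = n₀ + ν ξ):
  B: 454 − 2(50.17) = 353.7
  D: 1260 − 3(50.17) = 1109
  A: 0 + 1(50.17) = 50.17
  C: 0 + 3(50.17) = 150.5
Total out = 1664 mol; y_C = 150.5 / 1664 = 0.09045.

0.0905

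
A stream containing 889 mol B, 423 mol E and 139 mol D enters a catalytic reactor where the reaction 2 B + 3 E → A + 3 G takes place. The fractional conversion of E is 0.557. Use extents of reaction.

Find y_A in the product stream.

0.0572

E reacted = 0.557 × 423 = 235.6 mol; ν_E = −3, so ξ = 235.6/3 = 78.54 mol.
Outlet amounts (n = n₀ + ν ξ):
  B: 889 − 2(78.54) = 731.9
  E: 423 − 3(78.54) = 187.4
  A: 0 + 1(78.54) = 78.54
  G: 0 + 3(78.54) = 235.6
  D: 139 (inert)
Total out = 1372 mol; y_A = 78.54 / 1372 = 0.05722.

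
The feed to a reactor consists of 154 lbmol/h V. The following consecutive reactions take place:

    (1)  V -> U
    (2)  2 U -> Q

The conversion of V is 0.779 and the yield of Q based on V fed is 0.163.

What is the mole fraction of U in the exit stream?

0.541

Conversion of V: V consumed = 1ξ₁ = 0.779 × 154 → ξ₁ = 120 lbmol/h.
Yield of Q: 1ξ₂ / 154 = 0.163 → ξ₂ = 25.1 lbmol/h.
Outlet amounts (n = n₀ + Σ ν·ξ):
  V: 154 − 1(120) = 34.03
  U: 0 + 1(120) − 2(25.1) = 69.76
  Q: 0 + 1(25.1) = 25.1
Total out = 128.9 lbmol/h; y_U = 69.76 / 128.9 = 0.5412.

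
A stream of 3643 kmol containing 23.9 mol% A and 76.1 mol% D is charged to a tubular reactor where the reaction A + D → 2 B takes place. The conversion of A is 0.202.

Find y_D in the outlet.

0.713

A reacted = 0.202 × 870.7 = 175.9 kmol; ν_A = −1, so ξ = 175.9/1 = 175.9 kmol.
Outlet amounts (n = n₀ + ν ξ):
  A: 870.7 − 1(175.9) = 694.8
  D: 2772 − 1(175.9) = 2596
  B: 0 + 2(175.9) = 351.8
Total out = 3643 kmol; y_D = 2596 / 3643 = 0.7127.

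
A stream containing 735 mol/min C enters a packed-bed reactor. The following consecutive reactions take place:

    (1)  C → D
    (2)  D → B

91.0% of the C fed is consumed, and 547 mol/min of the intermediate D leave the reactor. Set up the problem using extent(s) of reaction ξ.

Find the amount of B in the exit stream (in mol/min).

122 mol/min

Conversion of C: C consumed = 1ξ₁ = 0.91 × 735 → ξ₁ = 668.9 mol/min.
D balance: n_D = 0 + 1ξ₁ − 1ξ₂ = 547 → ξ₂ = (1·668.9 − 547)/1 = 121.9 mol/min.
Outlet amounts (n = n₀ + Σ ν·ξ):
  C: 735 − 1(668.9) = 66.15
  D: 0 + 1(668.9) − 1(121.9) = 547
  B: 0 + 1(121.9) = 121.9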